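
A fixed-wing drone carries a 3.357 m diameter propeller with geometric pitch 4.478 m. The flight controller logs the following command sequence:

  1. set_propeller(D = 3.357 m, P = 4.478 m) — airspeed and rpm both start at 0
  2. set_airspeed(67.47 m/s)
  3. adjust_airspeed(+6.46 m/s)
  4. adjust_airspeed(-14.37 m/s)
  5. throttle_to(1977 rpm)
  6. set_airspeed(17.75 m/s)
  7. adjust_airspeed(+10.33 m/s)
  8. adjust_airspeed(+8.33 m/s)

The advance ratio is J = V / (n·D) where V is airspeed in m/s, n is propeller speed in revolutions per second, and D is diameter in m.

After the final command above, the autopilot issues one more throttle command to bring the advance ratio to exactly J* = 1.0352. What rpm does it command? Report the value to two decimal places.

set_propeller: D = 3.357 m, P = 4.478 m (p = P/D = 1.333929); state ← (V=0, rpm=0)
set_airspeed(67.47): V ← 67.47 m/s
adjust_airspeed(+6.46): V ← 67.47 +6.46 = 73.93 m/s
adjust_airspeed(-14.37): V ← 73.93 -14.37 = 59.56 m/s
throttle_to(1977): rpm ← 1977
set_airspeed(17.75): V ← 17.75 m/s
adjust_airspeed(+10.33): V ← 17.75 +10.33 = 28.08 m/s
adjust_airspeed(+8.33): V ← 28.08 +8.33 = 36.41 m/s
final state: V = 36.41 m/s, rpm = 1977 → n = rpm/60 = 32.950000 rev/s
target J* = 1.0352; solve J* = V/(n·D) for n: n = V/(J*·D) = 36.41/(1.0352 × 3.357) = 10.477196 rev/s
rpm = 60·n = 628.631769

rpm = 628.63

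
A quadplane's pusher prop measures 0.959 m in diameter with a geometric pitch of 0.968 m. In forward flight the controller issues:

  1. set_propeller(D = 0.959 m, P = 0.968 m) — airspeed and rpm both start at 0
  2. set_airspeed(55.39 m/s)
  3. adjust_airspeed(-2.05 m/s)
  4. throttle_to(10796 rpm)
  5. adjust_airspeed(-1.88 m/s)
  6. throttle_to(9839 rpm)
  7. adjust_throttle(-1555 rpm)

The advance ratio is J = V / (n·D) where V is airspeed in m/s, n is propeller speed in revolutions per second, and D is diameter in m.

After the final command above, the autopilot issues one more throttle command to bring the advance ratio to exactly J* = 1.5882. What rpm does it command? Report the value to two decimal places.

set_propeller: D = 0.959 m, P = 0.968 m (p = P/D = 1.009385); state ← (V=0, rpm=0)
set_airspeed(55.39): V ← 55.39 m/s
adjust_airspeed(-2.05): V ← 55.39 -2.05 = 53.34 m/s
throttle_to(10796): rpm ← 10796
adjust_airspeed(-1.88): V ← 53.34 -1.88 = 51.46 m/s
throttle_to(9839): rpm ← 9839
adjust_throttle(-1555): rpm ← 9839 -1555 = 8284
final state: V = 51.46 m/s, rpm = 8284 → n = rpm/60 = 138.066667 rev/s
target J* = 1.5882; solve J* = V/(n·D) for n: n = V/(J*·D) = 51.46/(1.5882 × 0.959) = 33.786716 rev/s
rpm = 60·n = 2027.202968

rpm = 2027.20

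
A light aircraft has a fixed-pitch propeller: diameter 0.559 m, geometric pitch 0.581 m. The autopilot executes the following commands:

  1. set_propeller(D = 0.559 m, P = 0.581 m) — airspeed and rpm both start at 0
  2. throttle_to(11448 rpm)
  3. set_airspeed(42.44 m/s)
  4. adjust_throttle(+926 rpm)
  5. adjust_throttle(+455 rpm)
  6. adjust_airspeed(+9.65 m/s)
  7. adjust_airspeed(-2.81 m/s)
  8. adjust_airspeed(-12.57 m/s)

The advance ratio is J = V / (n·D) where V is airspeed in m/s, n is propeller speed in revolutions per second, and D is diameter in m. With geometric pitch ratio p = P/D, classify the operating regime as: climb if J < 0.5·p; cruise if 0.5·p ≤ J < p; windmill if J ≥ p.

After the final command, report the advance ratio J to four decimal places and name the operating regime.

J = 0.3071, regime = climb

set_propeller: D = 0.559 m, P = 0.581 m (p = P/D = 1.039356); state ← (V=0, rpm=0)
throttle_to(11448): rpm ← 11448
set_airspeed(42.44): V ← 42.44 m/s
adjust_throttle(+926): rpm ← 11448 +926 = 12374
adjust_throttle(+455): rpm ← 12374 +455 = 12829
adjust_airspeed(+9.65): V ← 42.44 +9.65 = 52.09 m/s
adjust_airspeed(-2.81): V ← 52.09 -2.81 = 49.28 m/s
adjust_airspeed(-12.57): V ← 49.28 -12.57 = 36.71 m/s
final state: V = 36.71 m/s, rpm = 12829 → n = rpm/60 = 213.816667 rev/s
J = V / (n·D) = 36.71 / (213.816667 × 0.559) = 0.307136
regime bands: climb J<0.5197 | cruise [0.5197, 1.0394) | windmill J≥1.0394
J = 0.3071 → climb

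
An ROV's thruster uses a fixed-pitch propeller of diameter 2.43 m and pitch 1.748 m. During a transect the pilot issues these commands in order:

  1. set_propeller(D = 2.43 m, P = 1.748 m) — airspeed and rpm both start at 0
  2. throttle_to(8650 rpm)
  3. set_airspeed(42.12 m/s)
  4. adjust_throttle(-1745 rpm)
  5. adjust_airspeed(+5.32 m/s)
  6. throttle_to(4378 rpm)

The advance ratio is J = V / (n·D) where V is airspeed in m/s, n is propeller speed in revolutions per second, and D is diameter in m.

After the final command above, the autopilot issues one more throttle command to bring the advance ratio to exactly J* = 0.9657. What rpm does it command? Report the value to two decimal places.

set_propeller: D = 2.43 m, P = 1.748 m (p = P/D = 0.719342); state ← (V=0, rpm=0)
throttle_to(8650): rpm ← 8650
set_airspeed(42.12): V ← 42.12 m/s
adjust_throttle(-1745): rpm ← 8650 -1745 = 6905
adjust_airspeed(+5.32): V ← 42.12 +5.32 = 47.44 m/s
throttle_to(4378): rpm ← 4378
final state: V = 47.44 m/s, rpm = 4378 → n = rpm/60 = 72.966667 rev/s
target J* = 0.9657; solve J* = V/(n·D) for n: n = V/(J*·D) = 47.44/(0.9657 × 2.43) = 20.216044 rev/s
rpm = 60·n = 1212.962643

rpm = 1212.96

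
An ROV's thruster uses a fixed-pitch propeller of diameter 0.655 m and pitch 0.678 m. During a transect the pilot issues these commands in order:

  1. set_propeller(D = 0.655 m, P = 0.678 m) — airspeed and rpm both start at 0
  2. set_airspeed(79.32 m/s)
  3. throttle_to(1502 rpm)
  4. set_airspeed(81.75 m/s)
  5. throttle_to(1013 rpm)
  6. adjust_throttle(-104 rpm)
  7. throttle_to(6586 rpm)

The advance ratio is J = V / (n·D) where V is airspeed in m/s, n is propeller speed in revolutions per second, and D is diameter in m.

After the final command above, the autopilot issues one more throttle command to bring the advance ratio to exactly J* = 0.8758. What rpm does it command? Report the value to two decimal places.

rpm = 8550.52

set_propeller: D = 0.655 m, P = 0.678 m (p = P/D = 1.035115); state ← (V=0, rpm=0)
set_airspeed(79.32): V ← 79.32 m/s
throttle_to(1502): rpm ← 1502
set_airspeed(81.75): V ← 81.75 m/s
throttle_to(1013): rpm ← 1013
adjust_throttle(-104): rpm ← 1013 -104 = 909
throttle_to(6586): rpm ← 6586
final state: V = 81.75 m/s, rpm = 6586 → n = rpm/60 = 109.766667 rev/s
target J* = 0.8758; solve J* = V/(n·D) for n: n = V/(J*·D) = 81.75/(0.8758 × 0.655) = 142.508747 rev/s
rpm = 60·n = 8550.524798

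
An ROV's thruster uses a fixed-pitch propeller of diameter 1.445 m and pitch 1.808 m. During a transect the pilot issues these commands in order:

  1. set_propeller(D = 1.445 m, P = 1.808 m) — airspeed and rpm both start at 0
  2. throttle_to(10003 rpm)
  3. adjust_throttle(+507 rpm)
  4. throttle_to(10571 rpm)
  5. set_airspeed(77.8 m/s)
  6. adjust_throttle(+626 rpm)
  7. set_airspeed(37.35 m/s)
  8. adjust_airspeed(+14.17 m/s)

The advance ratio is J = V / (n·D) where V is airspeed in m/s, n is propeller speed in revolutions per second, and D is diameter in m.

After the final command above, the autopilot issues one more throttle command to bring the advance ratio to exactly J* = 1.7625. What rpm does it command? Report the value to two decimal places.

set_propeller: D = 1.445 m, P = 1.808 m (p = P/D = 1.251211); state ← (V=0, rpm=0)
throttle_to(10003): rpm ← 10003
adjust_throttle(+507): rpm ← 10003 +507 = 10510
throttle_to(10571): rpm ← 10571
set_airspeed(77.8): V ← 77.8 m/s
adjust_throttle(+626): rpm ← 10571 +626 = 11197
set_airspeed(37.35): V ← 37.35 m/s
adjust_airspeed(+14.17): V ← 37.35 +14.17 = 51.52 m/s
final state: V = 51.52 m/s, rpm = 11197 → n = rpm/60 = 186.616667 rev/s
target J* = 1.7625; solve J* = V/(n·D) for n: n = V/(J*·D) = 51.52/(1.7625 × 1.445) = 20.229208 rev/s
rpm = 60·n = 1213.752485

rpm = 1213.75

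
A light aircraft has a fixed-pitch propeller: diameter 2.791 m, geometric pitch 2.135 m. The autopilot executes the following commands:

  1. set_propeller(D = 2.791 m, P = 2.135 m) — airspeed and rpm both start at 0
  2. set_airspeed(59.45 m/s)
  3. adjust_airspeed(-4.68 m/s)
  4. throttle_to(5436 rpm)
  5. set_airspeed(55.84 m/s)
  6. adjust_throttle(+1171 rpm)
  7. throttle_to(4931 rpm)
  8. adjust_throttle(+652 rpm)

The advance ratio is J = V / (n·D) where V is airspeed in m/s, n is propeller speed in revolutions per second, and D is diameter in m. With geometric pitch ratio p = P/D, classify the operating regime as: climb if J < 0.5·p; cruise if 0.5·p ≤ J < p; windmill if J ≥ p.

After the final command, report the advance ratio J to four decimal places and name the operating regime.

set_propeller: D = 2.791 m, P = 2.135 m (p = P/D = 0.764959); state ← (V=0, rpm=0)
set_airspeed(59.45): V ← 59.45 m/s
adjust_airspeed(-4.68): V ← 59.45 -4.68 = 54.77 m/s
throttle_to(5436): rpm ← 5436
set_airspeed(55.84): V ← 55.84 m/s
adjust_throttle(+1171): rpm ← 5436 +1171 = 6607
throttle_to(4931): rpm ← 4931
adjust_throttle(+652): rpm ← 4931 +652 = 5583
final state: V = 55.84 m/s, rpm = 5583 → n = rpm/60 = 93.050000 rev/s
J = V / (n·D) = 55.84 / (93.050000 × 2.791) = 0.215015
regime bands: climb J<0.3825 | cruise [0.3825, 0.7650) | windmill J≥0.7650
J = 0.2150 → climb

J = 0.2150, regime = climb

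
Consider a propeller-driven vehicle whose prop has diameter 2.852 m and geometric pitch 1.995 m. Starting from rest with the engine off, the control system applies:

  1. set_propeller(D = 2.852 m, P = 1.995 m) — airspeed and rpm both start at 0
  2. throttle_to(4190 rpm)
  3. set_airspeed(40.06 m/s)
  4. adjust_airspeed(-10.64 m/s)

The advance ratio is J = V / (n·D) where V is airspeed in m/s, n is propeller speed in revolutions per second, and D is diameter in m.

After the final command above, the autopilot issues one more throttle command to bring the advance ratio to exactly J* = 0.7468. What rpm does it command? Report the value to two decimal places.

rpm = 828.78

set_propeller: D = 2.852 m, P = 1.995 m (p = P/D = 0.699509); state ← (V=0, rpm=0)
throttle_to(4190): rpm ← 4190
set_airspeed(40.06): V ← 40.06 m/s
adjust_airspeed(-10.64): V ← 40.06 -10.64 = 29.42 m/s
final state: V = 29.42 m/s, rpm = 4190 → n = rpm/60 = 69.833333 rev/s
target J* = 0.7468; solve J* = V/(n·D) for n: n = V/(J*·D) = 29.42/(0.7468 × 2.852) = 13.813026 rev/s
rpm = 60·n = 828.781577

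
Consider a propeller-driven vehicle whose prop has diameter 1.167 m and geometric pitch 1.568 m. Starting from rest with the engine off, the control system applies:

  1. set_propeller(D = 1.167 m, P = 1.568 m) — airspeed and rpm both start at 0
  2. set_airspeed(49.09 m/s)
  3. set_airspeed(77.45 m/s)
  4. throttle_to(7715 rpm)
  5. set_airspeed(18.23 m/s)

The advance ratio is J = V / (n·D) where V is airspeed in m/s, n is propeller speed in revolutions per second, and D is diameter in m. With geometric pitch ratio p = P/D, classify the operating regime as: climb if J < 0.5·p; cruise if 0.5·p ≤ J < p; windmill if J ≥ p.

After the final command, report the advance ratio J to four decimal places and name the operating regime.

set_propeller: D = 1.167 m, P = 1.568 m (p = P/D = 1.343616); state ← (V=0, rpm=0)
set_airspeed(49.09): V ← 49.09 m/s
set_airspeed(77.45): V ← 77.45 m/s
throttle_to(7715): rpm ← 7715
set_airspeed(18.23): V ← 18.23 m/s
final state: V = 18.23 m/s, rpm = 7715 → n = rpm/60 = 128.583333 rev/s
J = V / (n·D) = 18.23 / (128.583333 × 1.167) = 0.121487
regime bands: climb J<0.6718 | cruise [0.6718, 1.3436) | windmill J≥1.3436
J = 0.1215 → climb

J = 0.1215, regime = climb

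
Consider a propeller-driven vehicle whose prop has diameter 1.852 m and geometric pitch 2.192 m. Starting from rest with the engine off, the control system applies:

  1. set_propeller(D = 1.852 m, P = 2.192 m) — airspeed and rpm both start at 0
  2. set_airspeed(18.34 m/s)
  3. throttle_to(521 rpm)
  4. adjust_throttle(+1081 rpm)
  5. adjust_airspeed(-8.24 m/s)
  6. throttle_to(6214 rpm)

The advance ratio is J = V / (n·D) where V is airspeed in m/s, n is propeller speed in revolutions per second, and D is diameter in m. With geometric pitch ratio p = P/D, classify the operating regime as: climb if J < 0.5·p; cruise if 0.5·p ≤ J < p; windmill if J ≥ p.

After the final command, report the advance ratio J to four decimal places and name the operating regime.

J = 0.0527, regime = climb

set_propeller: D = 1.852 m, P = 2.192 m (p = P/D = 1.183585); state ← (V=0, rpm=0)
set_airspeed(18.34): V ← 18.34 m/s
throttle_to(521): rpm ← 521
adjust_throttle(+1081): rpm ← 521 +1081 = 1602
adjust_airspeed(-8.24): V ← 18.34 -8.24 = 10.1 m/s
throttle_to(6214): rpm ← 6214
final state: V = 10.1 m/s, rpm = 6214 → n = rpm/60 = 103.566667 rev/s
J = V / (n·D) = 10.1 / (103.566667 × 1.852) = 0.052658
regime bands: climb J<0.5918 | cruise [0.5918, 1.1836) | windmill J≥1.1836
J = 0.0527 → climb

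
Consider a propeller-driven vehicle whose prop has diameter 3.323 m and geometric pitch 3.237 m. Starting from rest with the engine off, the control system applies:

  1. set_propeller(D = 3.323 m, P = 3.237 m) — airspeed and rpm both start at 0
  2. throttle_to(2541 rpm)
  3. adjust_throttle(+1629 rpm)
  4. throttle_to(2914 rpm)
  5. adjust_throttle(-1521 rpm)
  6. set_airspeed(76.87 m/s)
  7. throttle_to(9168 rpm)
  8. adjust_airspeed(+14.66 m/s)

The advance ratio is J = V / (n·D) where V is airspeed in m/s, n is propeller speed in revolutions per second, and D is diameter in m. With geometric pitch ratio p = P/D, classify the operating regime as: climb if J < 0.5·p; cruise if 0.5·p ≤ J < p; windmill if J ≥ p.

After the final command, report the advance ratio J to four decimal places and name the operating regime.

set_propeller: D = 3.323 m, P = 3.237 m (p = P/D = 0.974120); state ← (V=0, rpm=0)
throttle_to(2541): rpm ← 2541
adjust_throttle(+1629): rpm ← 2541 +1629 = 4170
throttle_to(2914): rpm ← 2914
adjust_throttle(-1521): rpm ← 2914 -1521 = 1393
set_airspeed(76.87): V ← 76.87 m/s
throttle_to(9168): rpm ← 9168
adjust_airspeed(+14.66): V ← 76.87 +14.66 = 91.53 m/s
final state: V = 91.53 m/s, rpm = 9168 → n = rpm/60 = 152.800000 rev/s
J = V / (n·D) = 91.53 / (152.800000 × 3.323) = 0.180264
regime bands: climb J<0.4871 | cruise [0.4871, 0.9741) | windmill J≥0.9741
J = 0.1803 → climb

J = 0.1803, regime = climb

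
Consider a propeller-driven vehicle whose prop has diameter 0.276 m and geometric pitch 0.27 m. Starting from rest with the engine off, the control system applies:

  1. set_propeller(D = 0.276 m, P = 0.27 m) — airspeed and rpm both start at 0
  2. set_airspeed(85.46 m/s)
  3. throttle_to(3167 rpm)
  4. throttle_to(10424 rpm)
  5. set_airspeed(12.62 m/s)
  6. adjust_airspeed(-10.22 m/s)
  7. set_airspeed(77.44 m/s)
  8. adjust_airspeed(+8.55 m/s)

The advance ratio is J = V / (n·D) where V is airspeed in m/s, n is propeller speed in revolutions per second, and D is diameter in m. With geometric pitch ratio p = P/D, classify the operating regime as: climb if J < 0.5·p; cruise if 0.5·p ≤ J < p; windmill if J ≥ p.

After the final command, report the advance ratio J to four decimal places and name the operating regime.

set_propeller: D = 0.276 m, P = 0.27 m (p = P/D = 0.978261); state ← (V=0, rpm=0)
set_airspeed(85.46): V ← 85.46 m/s
throttle_to(3167): rpm ← 3167
throttle_to(10424): rpm ← 10424
set_airspeed(12.62): V ← 12.62 m/s
adjust_airspeed(-10.22): V ← 12.62 -10.22 = 2.4 m/s
set_airspeed(77.44): V ← 77.44 m/s
adjust_airspeed(+8.55): V ← 77.44 +8.55 = 85.99 m/s
final state: V = 85.99 m/s, rpm = 10424 → n = rpm/60 = 173.733333 rev/s
J = V / (n·D) = 85.99 / (173.733333 × 0.276) = 1.793311
regime bands: climb J<0.4891 | cruise [0.4891, 0.9783) | windmill J≥0.9783
J = 1.7933 → windmill

J = 1.7933, regime = windmill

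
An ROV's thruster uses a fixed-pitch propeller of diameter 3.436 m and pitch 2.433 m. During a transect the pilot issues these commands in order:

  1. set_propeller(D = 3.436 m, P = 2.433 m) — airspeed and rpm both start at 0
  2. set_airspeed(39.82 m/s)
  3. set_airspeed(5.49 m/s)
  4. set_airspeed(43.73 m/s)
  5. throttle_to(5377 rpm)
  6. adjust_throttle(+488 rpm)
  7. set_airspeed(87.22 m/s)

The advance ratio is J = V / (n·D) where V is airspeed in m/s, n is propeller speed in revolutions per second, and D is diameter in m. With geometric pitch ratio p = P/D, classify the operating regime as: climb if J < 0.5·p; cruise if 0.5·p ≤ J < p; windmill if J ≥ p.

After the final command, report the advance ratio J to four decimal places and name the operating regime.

set_propeller: D = 3.436 m, P = 2.433 m (p = P/D = 0.708091); state ← (V=0, rpm=0)
set_airspeed(39.82): V ← 39.82 m/s
set_airspeed(5.49): V ← 5.49 m/s
set_airspeed(43.73): V ← 43.73 m/s
throttle_to(5377): rpm ← 5377
adjust_throttle(+488): rpm ← 5377 +488 = 5865
set_airspeed(87.22): V ← 87.22 m/s
final state: V = 87.22 m/s, rpm = 5865 → n = rpm/60 = 97.750000 rev/s
J = V / (n·D) = 87.22 / (97.750000 × 3.436) = 0.259685
regime bands: climb J<0.3540 | cruise [0.3540, 0.7081) | windmill J≥0.7081
J = 0.2597 → climb

J = 0.2597, regime = climb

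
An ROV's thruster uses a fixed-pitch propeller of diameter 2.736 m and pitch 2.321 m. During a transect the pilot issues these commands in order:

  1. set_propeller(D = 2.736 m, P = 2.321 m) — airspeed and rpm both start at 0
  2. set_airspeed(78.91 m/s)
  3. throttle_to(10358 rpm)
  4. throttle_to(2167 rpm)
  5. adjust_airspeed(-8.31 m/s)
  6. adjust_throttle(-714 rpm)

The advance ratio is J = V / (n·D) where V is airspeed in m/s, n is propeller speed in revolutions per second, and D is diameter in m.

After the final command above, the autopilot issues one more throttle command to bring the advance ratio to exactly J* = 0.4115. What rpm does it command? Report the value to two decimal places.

set_propeller: D = 2.736 m, P = 2.321 m (p = P/D = 0.848319); state ← (V=0, rpm=0)
set_airspeed(78.91): V ← 78.91 m/s
throttle_to(10358): rpm ← 10358
throttle_to(2167): rpm ← 2167
adjust_airspeed(-8.31): V ← 78.91 -8.31 = 70.6 m/s
adjust_throttle(-714): rpm ← 2167 -714 = 1453
final state: V = 70.6 m/s, rpm = 1453 → n = rpm/60 = 24.216667 rev/s
target J* = 0.4115; solve J* = V/(n·D) for n: n = V/(J*·D) = 70.6/(0.4115 × 2.736) = 62.707396 rev/s
rpm = 60·n = 3762.443777

rpm = 3762.44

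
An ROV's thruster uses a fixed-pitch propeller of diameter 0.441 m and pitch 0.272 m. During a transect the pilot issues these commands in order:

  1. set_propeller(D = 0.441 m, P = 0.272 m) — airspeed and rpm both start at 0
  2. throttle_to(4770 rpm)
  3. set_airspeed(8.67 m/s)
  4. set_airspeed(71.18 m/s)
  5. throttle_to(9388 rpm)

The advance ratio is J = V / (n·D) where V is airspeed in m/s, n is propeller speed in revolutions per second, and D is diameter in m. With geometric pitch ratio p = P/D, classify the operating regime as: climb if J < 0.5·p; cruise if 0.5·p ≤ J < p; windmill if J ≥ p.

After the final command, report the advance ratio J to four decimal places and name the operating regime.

set_propeller: D = 0.441 m, P = 0.272 m (p = P/D = 0.616780); state ← (V=0, rpm=0)
throttle_to(4770): rpm ← 4770
set_airspeed(8.67): V ← 8.67 m/s
set_airspeed(71.18): V ← 71.18 m/s
throttle_to(9388): rpm ← 9388
final state: V = 71.18 m/s, rpm = 9388 → n = rpm/60 = 156.466667 rev/s
J = V / (n·D) = 71.18 / (156.466667 × 0.441) = 1.031567
regime bands: climb J<0.3084 | cruise [0.3084, 0.6168) | windmill J≥0.6168
J = 1.0316 → windmill

J = 1.0316, regime = windmill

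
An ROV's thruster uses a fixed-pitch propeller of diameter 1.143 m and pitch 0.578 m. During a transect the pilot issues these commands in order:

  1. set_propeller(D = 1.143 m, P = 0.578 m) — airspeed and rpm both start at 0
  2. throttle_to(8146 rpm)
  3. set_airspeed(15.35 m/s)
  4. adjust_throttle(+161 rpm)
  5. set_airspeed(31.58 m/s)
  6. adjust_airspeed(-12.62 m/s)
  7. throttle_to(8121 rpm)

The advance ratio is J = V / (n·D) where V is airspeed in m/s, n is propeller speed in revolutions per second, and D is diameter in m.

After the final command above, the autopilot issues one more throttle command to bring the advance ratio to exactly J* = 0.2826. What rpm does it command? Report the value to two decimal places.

rpm = 3521.85

set_propeller: D = 1.143 m, P = 0.578 m (p = P/D = 0.505687); state ← (V=0, rpm=0)
throttle_to(8146): rpm ← 8146
set_airspeed(15.35): V ← 15.35 m/s
adjust_throttle(+161): rpm ← 8146 +161 = 8307
set_airspeed(31.58): V ← 31.58 m/s
adjust_airspeed(-12.62): V ← 31.58 -12.62 = 18.96 m/s
throttle_to(8121): rpm ← 8121
final state: V = 18.96 m/s, rpm = 8121 → n = rpm/60 = 135.350000 rev/s
target J* = 0.2826; solve J* = V/(n·D) for n: n = V/(J*·D) = 18.96/(0.2826 × 1.143) = 58.697546 rev/s
rpm = 60·n = 3521.852762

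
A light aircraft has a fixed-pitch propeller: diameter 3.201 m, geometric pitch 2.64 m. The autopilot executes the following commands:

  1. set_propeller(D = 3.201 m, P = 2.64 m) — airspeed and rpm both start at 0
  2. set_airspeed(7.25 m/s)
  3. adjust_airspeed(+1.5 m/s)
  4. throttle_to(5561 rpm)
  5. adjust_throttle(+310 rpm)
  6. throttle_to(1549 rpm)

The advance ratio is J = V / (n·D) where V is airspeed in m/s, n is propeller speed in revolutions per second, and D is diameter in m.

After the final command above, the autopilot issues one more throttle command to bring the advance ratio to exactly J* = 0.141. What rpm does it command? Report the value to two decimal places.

set_propeller: D = 3.201 m, P = 2.64 m (p = P/D = 0.824742); state ← (V=0, rpm=0)
set_airspeed(7.25): V ← 7.25 m/s
adjust_airspeed(+1.5): V ← 7.25 +1.5 = 8.75 m/s
throttle_to(5561): rpm ← 5561
adjust_throttle(+310): rpm ← 5561 +310 = 5871
throttle_to(1549): rpm ← 1549
final state: V = 8.75 m/s, rpm = 1549 → n = rpm/60 = 25.816667 rev/s
target J* = 0.141; solve J* = V/(n·D) for n: n = V/(J*·D) = 8.75/(0.141 × 3.201) = 19.386672 rev/s
rpm = 60·n = 1163.200330

rpm = 1163.20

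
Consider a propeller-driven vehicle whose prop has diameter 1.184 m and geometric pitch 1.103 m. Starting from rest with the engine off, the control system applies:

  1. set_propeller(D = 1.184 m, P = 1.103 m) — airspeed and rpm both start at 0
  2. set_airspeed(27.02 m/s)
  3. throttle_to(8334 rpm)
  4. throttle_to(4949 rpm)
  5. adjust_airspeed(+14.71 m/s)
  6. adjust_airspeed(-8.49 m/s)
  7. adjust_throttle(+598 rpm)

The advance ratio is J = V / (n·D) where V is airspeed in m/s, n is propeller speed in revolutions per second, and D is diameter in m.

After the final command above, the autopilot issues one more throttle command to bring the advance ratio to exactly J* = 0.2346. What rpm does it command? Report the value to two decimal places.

rpm = 7180.13

set_propeller: D = 1.184 m, P = 1.103 m (p = P/D = 0.931588); state ← (V=0, rpm=0)
set_airspeed(27.02): V ← 27.02 m/s
throttle_to(8334): rpm ← 8334
throttle_to(4949): rpm ← 4949
adjust_airspeed(+14.71): V ← 27.02 +14.71 = 41.73 m/s
adjust_airspeed(-8.49): V ← 41.73 -8.49 = 33.24 m/s
adjust_throttle(+598): rpm ← 4949 +598 = 5547
final state: V = 33.24 m/s, rpm = 5547 → n = rpm/60 = 92.450000 rev/s
target J* = 0.2346; solve J* = V/(n·D) for n: n = V/(J*·D) = 33.24/(0.2346 × 1.184) = 119.668902 rev/s
rpm = 60·n = 7180.134098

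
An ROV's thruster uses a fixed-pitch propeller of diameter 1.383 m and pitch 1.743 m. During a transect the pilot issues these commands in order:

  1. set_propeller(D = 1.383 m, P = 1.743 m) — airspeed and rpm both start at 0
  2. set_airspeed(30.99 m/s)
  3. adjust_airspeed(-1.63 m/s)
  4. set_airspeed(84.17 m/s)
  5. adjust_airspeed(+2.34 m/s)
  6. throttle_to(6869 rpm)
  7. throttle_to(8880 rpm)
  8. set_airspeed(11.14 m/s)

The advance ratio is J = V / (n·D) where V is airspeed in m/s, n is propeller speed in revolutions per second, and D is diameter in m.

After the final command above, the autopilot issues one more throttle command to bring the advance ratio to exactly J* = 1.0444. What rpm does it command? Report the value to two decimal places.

set_propeller: D = 1.383 m, P = 1.743 m (p = P/D = 1.260304); state ← (V=0, rpm=0)
set_airspeed(30.99): V ← 30.99 m/s
adjust_airspeed(-1.63): V ← 30.99 -1.63 = 29.36 m/s
set_airspeed(84.17): V ← 84.17 m/s
adjust_airspeed(+2.34): V ← 84.17 +2.34 = 86.51 m/s
throttle_to(6869): rpm ← 6869
throttle_to(8880): rpm ← 8880
set_airspeed(11.14): V ← 11.14 m/s
final state: V = 11.14 m/s, rpm = 8880 → n = rpm/60 = 148.000000 rev/s
target J* = 1.0444; solve J* = V/(n·D) for n: n = V/(J*·D) = 11.14/(1.0444 × 1.383) = 7.712517 rev/s
rpm = 60·n = 462.751034

rpm = 462.75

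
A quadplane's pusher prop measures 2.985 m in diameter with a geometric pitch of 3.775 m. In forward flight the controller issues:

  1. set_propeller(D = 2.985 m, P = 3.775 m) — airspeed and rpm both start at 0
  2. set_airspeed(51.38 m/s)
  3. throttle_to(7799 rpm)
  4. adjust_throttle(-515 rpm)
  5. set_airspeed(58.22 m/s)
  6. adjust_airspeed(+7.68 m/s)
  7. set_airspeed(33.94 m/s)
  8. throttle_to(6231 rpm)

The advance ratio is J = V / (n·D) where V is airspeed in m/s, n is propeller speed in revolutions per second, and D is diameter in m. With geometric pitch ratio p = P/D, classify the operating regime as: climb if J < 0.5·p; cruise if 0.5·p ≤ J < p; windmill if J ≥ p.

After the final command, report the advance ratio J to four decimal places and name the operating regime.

J = 0.1095, regime = climb

set_propeller: D = 2.985 m, P = 3.775 m (p = P/D = 1.264657); state ← (V=0, rpm=0)
set_airspeed(51.38): V ← 51.38 m/s
throttle_to(7799): rpm ← 7799
adjust_throttle(-515): rpm ← 7799 -515 = 7284
set_airspeed(58.22): V ← 58.22 m/s
adjust_airspeed(+7.68): V ← 58.22 +7.68 = 65.9 m/s
set_airspeed(33.94): V ← 33.94 m/s
throttle_to(6231): rpm ← 6231
final state: V = 33.94 m/s, rpm = 6231 → n = rpm/60 = 103.850000 rev/s
J = V / (n·D) = 33.94 / (103.850000 × 2.985) = 0.109487
regime bands: climb J<0.6323 | cruise [0.6323, 1.2647) | windmill J≥1.2647
J = 0.1095 → climb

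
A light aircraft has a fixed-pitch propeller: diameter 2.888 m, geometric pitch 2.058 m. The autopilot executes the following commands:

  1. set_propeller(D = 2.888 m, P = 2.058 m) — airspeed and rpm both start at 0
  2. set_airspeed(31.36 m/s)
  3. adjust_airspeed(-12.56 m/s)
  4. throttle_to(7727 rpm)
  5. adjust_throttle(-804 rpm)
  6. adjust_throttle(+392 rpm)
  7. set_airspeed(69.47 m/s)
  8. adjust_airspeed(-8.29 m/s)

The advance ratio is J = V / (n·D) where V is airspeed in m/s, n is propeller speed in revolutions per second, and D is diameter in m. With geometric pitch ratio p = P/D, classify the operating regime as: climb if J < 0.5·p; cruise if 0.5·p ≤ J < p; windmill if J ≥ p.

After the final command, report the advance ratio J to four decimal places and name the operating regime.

set_propeller: D = 2.888 m, P = 2.058 m (p = P/D = 0.712604); state ← (V=0, rpm=0)
set_airspeed(31.36): V ← 31.36 m/s
adjust_airspeed(-12.56): V ← 31.36 -12.56 = 18.8 m/s
throttle_to(7727): rpm ← 7727
adjust_throttle(-804): rpm ← 7727 -804 = 6923
adjust_throttle(+392): rpm ← 6923 +392 = 7315
set_airspeed(69.47): V ← 69.47 m/s
adjust_airspeed(-8.29): V ← 69.47 -8.29 = 61.18 m/s
final state: V = 61.18 m/s, rpm = 7315 → n = rpm/60 = 121.916667 rev/s
J = V / (n·D) = 61.18 / (121.916667 × 2.888) = 0.173760
regime bands: climb J<0.3563 | cruise [0.3563, 0.7126) | windmill J≥0.7126
J = 0.1738 → climb

J = 0.1738, regime = climb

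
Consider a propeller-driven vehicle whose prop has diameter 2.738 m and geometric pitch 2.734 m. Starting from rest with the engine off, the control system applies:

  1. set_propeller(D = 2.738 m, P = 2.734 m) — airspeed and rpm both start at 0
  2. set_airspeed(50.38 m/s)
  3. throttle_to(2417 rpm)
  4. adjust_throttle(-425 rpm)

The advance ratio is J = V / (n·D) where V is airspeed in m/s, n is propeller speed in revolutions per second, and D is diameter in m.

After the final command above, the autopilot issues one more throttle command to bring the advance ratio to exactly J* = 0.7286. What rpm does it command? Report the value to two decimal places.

rpm = 1515.26

set_propeller: D = 2.738 m, P = 2.734 m (p = P/D = 0.998539); state ← (V=0, rpm=0)
set_airspeed(50.38): V ← 50.38 m/s
throttle_to(2417): rpm ← 2417
adjust_throttle(-425): rpm ← 2417 -425 = 1992
final state: V = 50.38 m/s, rpm = 1992 → n = rpm/60 = 33.200000 rev/s
target J* = 0.7286; solve J* = V/(n·D) for n: n = V/(J*·D) = 50.38/(0.7286 × 2.738) = 25.254313 rev/s
rpm = 60·n = 1515.258758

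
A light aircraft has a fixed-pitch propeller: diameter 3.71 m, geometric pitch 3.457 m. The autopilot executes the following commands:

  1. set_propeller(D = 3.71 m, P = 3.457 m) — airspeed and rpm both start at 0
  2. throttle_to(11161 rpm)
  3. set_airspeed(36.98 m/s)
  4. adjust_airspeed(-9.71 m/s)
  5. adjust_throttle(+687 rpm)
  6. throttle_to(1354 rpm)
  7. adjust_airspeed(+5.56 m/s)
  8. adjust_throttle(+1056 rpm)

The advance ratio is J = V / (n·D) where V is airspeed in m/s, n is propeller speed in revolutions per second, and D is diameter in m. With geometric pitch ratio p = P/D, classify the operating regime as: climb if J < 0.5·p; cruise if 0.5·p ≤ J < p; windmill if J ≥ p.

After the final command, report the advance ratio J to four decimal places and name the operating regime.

set_propeller: D = 3.71 m, P = 3.457 m (p = P/D = 0.931806); state ← (V=0, rpm=0)
throttle_to(11161): rpm ← 11161
set_airspeed(36.98): V ← 36.98 m/s
adjust_airspeed(-9.71): V ← 36.98 -9.71 = 27.27 m/s
adjust_throttle(+687): rpm ← 11161 +687 = 11848
throttle_to(1354): rpm ← 1354
adjust_airspeed(+5.56): V ← 27.27 +5.56 = 32.83 m/s
adjust_throttle(+1056): rpm ← 1354 +1056 = 2410
final state: V = 32.83 m/s, rpm = 2410 → n = rpm/60 = 40.166667 rev/s
J = V / (n·D) = 32.83 / (40.166667 × 3.71) = 0.220308
regime bands: climb J<0.4659 | cruise [0.4659, 0.9318) | windmill J≥0.9318
J = 0.2203 → climb

J = 0.2203, regime = climb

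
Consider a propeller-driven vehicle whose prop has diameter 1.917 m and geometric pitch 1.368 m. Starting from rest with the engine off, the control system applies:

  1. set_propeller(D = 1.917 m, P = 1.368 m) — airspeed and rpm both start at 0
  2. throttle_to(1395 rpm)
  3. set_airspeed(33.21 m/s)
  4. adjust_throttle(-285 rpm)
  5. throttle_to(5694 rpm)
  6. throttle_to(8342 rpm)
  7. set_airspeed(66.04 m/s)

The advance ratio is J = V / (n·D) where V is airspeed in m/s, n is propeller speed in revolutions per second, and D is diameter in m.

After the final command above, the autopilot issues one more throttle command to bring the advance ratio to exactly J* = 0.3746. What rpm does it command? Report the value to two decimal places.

rpm = 5517.83

set_propeller: D = 1.917 m, P = 1.368 m (p = P/D = 0.713615); state ← (V=0, rpm=0)
throttle_to(1395): rpm ← 1395
set_airspeed(33.21): V ← 33.21 m/s
adjust_throttle(-285): rpm ← 1395 -285 = 1110
throttle_to(5694): rpm ← 5694
throttle_to(8342): rpm ← 8342
set_airspeed(66.04): V ← 66.04 m/s
final state: V = 66.04 m/s, rpm = 8342 → n = rpm/60 = 139.033333 rev/s
target J* = 0.3746; solve J* = V/(n·D) for n: n = V/(J*·D) = 66.04/(0.3746 × 1.917) = 91.963857 rev/s
rpm = 60·n = 5517.831435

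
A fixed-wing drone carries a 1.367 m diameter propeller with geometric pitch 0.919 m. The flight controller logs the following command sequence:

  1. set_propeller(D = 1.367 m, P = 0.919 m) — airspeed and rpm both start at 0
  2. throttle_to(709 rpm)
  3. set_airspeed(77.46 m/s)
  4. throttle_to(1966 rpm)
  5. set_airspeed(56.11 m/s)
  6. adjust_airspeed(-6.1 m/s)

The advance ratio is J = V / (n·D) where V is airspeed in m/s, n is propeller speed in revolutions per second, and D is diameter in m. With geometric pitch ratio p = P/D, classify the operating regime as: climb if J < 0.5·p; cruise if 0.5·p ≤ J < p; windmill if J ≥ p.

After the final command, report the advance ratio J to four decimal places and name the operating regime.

set_propeller: D = 1.367 m, P = 0.919 m (p = P/D = 0.672275); state ← (V=0, rpm=0)
throttle_to(709): rpm ← 709
set_airspeed(77.46): V ← 77.46 m/s
throttle_to(1966): rpm ← 1966
set_airspeed(56.11): V ← 56.11 m/s
adjust_airspeed(-6.1): V ← 56.11 -6.1 = 50.01 m/s
final state: V = 50.01 m/s, rpm = 1966 → n = rpm/60 = 32.766667 rev/s
J = V / (n·D) = 50.01 / (32.766667 × 1.367) = 1.116493
regime bands: climb J<0.3361 | cruise [0.3361, 0.6723) | windmill J≥0.6723
J = 1.1165 → windmill

J = 1.1165, regime = windmill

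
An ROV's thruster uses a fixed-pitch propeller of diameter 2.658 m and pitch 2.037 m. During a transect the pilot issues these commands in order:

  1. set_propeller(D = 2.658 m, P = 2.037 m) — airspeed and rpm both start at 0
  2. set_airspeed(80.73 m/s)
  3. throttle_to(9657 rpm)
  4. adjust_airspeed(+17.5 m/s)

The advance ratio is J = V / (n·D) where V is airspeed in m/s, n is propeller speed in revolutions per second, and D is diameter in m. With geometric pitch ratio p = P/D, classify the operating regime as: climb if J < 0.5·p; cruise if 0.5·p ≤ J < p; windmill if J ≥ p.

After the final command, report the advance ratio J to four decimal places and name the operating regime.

J = 0.2296, regime = climb

set_propeller: D = 2.658 m, P = 2.037 m (p = P/D = 0.766366); state ← (V=0, rpm=0)
set_airspeed(80.73): V ← 80.73 m/s
throttle_to(9657): rpm ← 9657
adjust_airspeed(+17.5): V ← 80.73 +17.5 = 98.23 m/s
final state: V = 98.23 m/s, rpm = 9657 → n = rpm/60 = 160.950000 rev/s
J = V / (n·D) = 98.23 / (160.950000 × 2.658) = 0.229614
regime bands: climb J<0.3832 | cruise [0.3832, 0.7664) | windmill J≥0.7664
J = 0.2296 → climb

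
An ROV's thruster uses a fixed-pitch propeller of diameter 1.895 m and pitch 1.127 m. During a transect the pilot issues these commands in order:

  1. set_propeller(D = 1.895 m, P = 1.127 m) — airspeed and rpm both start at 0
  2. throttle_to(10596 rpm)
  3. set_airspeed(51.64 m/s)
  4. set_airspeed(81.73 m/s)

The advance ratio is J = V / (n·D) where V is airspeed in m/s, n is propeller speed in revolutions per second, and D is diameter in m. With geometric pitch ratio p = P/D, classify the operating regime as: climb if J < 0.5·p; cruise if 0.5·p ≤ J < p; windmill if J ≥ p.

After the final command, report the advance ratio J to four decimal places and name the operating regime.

set_propeller: D = 1.895 m, P = 1.127 m (p = P/D = 0.594723); state ← (V=0, rpm=0)
throttle_to(10596): rpm ← 10596
set_airspeed(51.64): V ← 51.64 m/s
set_airspeed(81.73): V ← 81.73 m/s
final state: V = 81.73 m/s, rpm = 10596 → n = rpm/60 = 176.600000 rev/s
J = V / (n·D) = 81.73 / (176.600000 × 1.895) = 0.244220
regime bands: climb J<0.2974 | cruise [0.2974, 0.5947) | windmill J≥0.5947
J = 0.2442 → climb

J = 0.2442, regime = climb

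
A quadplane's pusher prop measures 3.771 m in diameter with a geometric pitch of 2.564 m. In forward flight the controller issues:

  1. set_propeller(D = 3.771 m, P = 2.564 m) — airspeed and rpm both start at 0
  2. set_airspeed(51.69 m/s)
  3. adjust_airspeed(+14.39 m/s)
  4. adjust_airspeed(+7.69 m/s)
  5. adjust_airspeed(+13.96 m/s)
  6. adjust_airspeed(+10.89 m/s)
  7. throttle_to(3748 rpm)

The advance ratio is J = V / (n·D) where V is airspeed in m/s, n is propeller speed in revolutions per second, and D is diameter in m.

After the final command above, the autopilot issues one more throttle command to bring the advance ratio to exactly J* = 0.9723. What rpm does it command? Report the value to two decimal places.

rpm = 1613.84

set_propeller: D = 3.771 m, P = 2.564 m (p = P/D = 0.679926); state ← (V=0, rpm=0)
set_airspeed(51.69): V ← 51.69 m/s
adjust_airspeed(+14.39): V ← 51.69 +14.39 = 66.08 m/s
adjust_airspeed(+7.69): V ← 66.08 +7.69 = 73.77 m/s
adjust_airspeed(+13.96): V ← 73.77 +13.96 = 87.73 m/s
adjust_airspeed(+10.89): V ← 87.73 +10.89 = 98.62 m/s
throttle_to(3748): rpm ← 3748
final state: V = 98.62 m/s, rpm = 3748 → n = rpm/60 = 62.466667 rev/s
target J* = 0.9723; solve J* = V/(n·D) for n: n = V/(J*·D) = 98.62/(0.9723 × 3.771) = 26.897269 rev/s
rpm = 60·n = 1613.836116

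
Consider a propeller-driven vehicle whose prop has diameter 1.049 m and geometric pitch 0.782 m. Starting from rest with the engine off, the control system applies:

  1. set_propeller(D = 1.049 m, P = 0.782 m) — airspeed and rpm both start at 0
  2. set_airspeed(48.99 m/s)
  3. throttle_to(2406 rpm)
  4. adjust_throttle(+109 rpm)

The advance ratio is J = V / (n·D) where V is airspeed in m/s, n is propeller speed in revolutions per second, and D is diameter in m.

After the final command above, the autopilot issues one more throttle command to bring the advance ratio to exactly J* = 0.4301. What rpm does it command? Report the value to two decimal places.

set_propeller: D = 1.049 m, P = 0.782 m (p = P/D = 0.745472); state ← (V=0, rpm=0)
set_airspeed(48.99): V ← 48.99 m/s
throttle_to(2406): rpm ← 2406
adjust_throttle(+109): rpm ← 2406 +109 = 2515
final state: V = 48.99 m/s, rpm = 2515 → n = rpm/60 = 41.916667 rev/s
target J* = 0.4301; solve J* = V/(n·D) for n: n = V/(J*·D) = 48.99/(0.4301 × 1.049) = 108.583168 rev/s
rpm = 60·n = 6514.990085

rpm = 6514.99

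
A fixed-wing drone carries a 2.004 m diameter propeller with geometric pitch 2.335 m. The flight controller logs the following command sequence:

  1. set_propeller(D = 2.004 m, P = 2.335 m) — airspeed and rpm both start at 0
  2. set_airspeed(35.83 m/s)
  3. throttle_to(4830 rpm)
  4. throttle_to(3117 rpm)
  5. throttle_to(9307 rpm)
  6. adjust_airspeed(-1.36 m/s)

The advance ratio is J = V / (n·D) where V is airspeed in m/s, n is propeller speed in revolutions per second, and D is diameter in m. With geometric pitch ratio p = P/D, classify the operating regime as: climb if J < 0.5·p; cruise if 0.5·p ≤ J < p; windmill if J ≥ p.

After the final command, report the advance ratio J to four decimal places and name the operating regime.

set_propeller: D = 2.004 m, P = 2.335 m (p = P/D = 1.165170); state ← (V=0, rpm=0)
set_airspeed(35.83): V ← 35.83 m/s
throttle_to(4830): rpm ← 4830
throttle_to(3117): rpm ← 3117
throttle_to(9307): rpm ← 9307
adjust_airspeed(-1.36): V ← 35.83 -1.36 = 34.47 m/s
final state: V = 34.47 m/s, rpm = 9307 → n = rpm/60 = 155.116667 rev/s
J = V / (n·D) = 34.47 / (155.116667 × 2.004) = 0.110888
regime bands: climb J<0.5826 | cruise [0.5826, 1.1652) | windmill J≥1.1652
J = 0.1109 → climb

J = 0.1109, regime = climb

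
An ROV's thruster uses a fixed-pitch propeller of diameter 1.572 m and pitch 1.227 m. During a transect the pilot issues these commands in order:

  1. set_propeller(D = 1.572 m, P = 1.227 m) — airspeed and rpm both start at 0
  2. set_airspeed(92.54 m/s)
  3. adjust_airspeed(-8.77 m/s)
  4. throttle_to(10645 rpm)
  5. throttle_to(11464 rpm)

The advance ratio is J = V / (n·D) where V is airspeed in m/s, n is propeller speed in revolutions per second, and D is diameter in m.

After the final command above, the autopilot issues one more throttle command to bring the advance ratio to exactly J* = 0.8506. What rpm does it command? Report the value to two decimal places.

set_propeller: D = 1.572 m, P = 1.227 m (p = P/D = 0.780534); state ← (V=0, rpm=0)
set_airspeed(92.54): V ← 92.54 m/s
adjust_airspeed(-8.77): V ← 92.54 -8.77 = 83.77 m/s
throttle_to(10645): rpm ← 10645
throttle_to(11464): rpm ← 11464
final state: V = 83.77 m/s, rpm = 11464 → n = rpm/60 = 191.066667 rev/s
target J* = 0.8506; solve J* = V/(n·D) for n: n = V/(J*·D) = 83.77/(0.8506 × 1.572) = 62.648488 rev/s
rpm = 60·n = 3758.909293

rpm = 3758.91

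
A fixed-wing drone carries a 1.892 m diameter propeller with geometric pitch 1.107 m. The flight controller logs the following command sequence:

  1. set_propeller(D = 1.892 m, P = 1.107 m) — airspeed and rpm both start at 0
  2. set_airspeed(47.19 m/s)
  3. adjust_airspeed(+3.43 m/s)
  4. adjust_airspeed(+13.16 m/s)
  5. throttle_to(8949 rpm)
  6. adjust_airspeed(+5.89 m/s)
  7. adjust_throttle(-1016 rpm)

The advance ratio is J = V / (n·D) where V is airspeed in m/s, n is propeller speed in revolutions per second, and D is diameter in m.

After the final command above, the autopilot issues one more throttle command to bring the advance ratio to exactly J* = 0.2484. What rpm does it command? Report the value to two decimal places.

set_propeller: D = 1.892 m, P = 1.107 m (p = P/D = 0.585095); state ← (V=0, rpm=0)
set_airspeed(47.19): V ← 47.19 m/s
adjust_airspeed(+3.43): V ← 47.19 +3.43 = 50.62 m/s
adjust_airspeed(+13.16): V ← 50.62 +13.16 = 63.78 m/s
throttle_to(8949): rpm ← 8949
adjust_airspeed(+5.89): V ← 63.78 +5.89 = 69.67 m/s
adjust_throttle(-1016): rpm ← 8949 -1016 = 7933
final state: V = 69.67 m/s, rpm = 7933 → n = rpm/60 = 132.216667 rev/s
target J* = 0.2484; solve J* = V/(n·D) for n: n = V/(J*·D) = 69.67/(0.2484 × 1.892) = 148.242622 rev/s
rpm = 60·n = 8894.557302

rpm = 8894.56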